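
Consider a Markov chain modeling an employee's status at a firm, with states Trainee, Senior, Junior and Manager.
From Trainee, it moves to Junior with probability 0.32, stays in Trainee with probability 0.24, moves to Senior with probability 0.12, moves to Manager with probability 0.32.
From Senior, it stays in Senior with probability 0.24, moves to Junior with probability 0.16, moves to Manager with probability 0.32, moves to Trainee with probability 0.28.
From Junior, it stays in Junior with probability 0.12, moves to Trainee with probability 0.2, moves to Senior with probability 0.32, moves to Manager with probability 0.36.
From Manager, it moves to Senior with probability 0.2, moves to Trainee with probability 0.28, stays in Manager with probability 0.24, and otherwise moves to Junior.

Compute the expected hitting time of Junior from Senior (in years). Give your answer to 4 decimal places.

4.1905

Let t(s) be the expected number of years to first reach Junior from state s, with t(Junior) = 0. Conditioning on the first year:
t(Trainee) = 1 + 0.24·t(Trainee) + 0.12·t(Senior) + 0.32·t(Manager)
t(Senior) = 1 + 0.28·t(Trainee) + 0.24·t(Senior) + 0.32·t(Manager)
t(Manager) = 1 + 0.28·t(Trainee) + 0.2·t(Senior) + 0.24·t(Manager)
Solving: t(Trainee) = 3.5458, t(Senior) = 4.1905, t(Manager) = 3.7249.
Expected years from Senior to Junior: 4.1905.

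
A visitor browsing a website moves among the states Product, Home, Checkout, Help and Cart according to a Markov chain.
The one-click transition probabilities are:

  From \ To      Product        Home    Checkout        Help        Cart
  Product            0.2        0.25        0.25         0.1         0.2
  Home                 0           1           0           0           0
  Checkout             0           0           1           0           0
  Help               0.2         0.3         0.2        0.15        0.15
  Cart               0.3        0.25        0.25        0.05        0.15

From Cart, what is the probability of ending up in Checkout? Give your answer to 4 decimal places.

0.4930

Let h(s) be the probability of absorption at Checkout starting from transient state s. Then h(Checkout) = 1 and h(Home) = 0. By first-step analysis:
h(Product) = 0.2·h(Product) + 0.25·0 + 0.25·1 + 0.1·h(Help) + 0.2·h(Cart)
h(Help) = 0.2·h(Product) + 0.3·0 + 0.2·1 + 0.15·h(Help) + 0.15·h(Cart)
h(Cart) = 0.3·h(Product) + 0.25·0 + 0.25·1 + 0.05·h(Help) + 0.15·h(Cart)
Solving: h(Product) = 0.4905, h(Help) = 0.4377, h(Cart) = 0.4930.
Starting from Cart, the probability is 0.4930.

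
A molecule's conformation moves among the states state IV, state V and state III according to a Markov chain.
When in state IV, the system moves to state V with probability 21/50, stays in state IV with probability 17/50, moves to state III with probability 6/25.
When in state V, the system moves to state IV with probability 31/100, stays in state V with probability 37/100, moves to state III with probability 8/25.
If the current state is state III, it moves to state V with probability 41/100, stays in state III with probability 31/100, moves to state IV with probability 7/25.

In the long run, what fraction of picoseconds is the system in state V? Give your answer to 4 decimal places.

0.3972

Let the stationary distribution be π with π = πP and π_1 + π_2 + π_3 = 1.
π_1 = 0.34·π_1 + 0.31·π_2 + 0.28·π_3
π_2 = 0.42·π_1 + 0.37·π_2 + 0.41·π_3
Solving with the normalization constraint gives π = (0.3105, 0.3972, 0.2922).
So the stationary probability of state V is 0.3972.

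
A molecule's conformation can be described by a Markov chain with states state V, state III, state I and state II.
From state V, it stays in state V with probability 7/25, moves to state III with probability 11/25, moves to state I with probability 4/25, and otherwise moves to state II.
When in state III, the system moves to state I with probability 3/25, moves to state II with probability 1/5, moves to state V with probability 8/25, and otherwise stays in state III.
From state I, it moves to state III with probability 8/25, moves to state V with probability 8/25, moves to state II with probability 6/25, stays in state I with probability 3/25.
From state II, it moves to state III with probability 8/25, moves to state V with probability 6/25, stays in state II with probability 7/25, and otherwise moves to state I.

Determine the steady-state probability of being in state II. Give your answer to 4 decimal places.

0.1980

Let the stationary distribution be π with π = πP and π_1 + π_2 + π_3 + π_4 = 1.
π_1 = 0.28·π_1 + 0.32·π_2 + 0.32·π_3 + 0.24·π_4
π_2 = 0.44·π_1 + 0.36·π_2 + 0.32·π_3 + 0.32·π_4
π_3 = 0.16·π_1 + 0.12·π_2 + 0.12·π_3 + 0.16·π_4
Solving with the normalization constraint gives π = (0.2925, 0.3699, 0.1396, 0.1980).
So the stationary probability of state II is 0.1980.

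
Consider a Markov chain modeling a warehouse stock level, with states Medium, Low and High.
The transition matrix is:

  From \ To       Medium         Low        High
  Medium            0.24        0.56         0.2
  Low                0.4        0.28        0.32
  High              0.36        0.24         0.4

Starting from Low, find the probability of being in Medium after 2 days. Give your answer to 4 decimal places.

0.3232

Sum over the intermediate state after 1 day:
P = P(Low→Medium)·P(Medium→Medium) + P(Low→Low)·P(Low→Medium) + P(Low→High)·P(High→Medium)
  = 0.4×0.24 + 0.28×0.4 + 0.32×0.36
  = 0.0960 + 0.1120 + 0.1152 = 0.3232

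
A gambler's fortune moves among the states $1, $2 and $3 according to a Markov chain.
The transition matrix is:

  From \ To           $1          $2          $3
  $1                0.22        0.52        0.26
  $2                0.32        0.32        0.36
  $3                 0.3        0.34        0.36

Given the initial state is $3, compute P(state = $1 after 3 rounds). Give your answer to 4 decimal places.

Propagate the distribution vector 3 rounds from $3.
After 0 rounds: (0.0000, 0.0000, 1.0000)
After 1 round: (0.3000, 0.3400, 0.3600)
After 2 rounds: (0.2828, 0.3872, 0.3300)
After 3 rounds: (0.2851, 0.3832, 0.3317)
P(in $1 after 3 rounds) = 0.2851

0.2851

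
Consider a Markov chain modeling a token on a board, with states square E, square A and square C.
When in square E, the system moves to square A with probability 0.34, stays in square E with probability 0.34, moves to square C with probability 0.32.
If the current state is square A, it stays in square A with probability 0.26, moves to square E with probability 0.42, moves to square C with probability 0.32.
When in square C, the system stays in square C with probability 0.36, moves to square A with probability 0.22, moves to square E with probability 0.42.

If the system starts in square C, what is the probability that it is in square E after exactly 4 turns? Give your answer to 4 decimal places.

Propagate the distribution vector 4 turns from square C.
After 0 turns: (0.0000, 0.0000, 1.0000)
After 1 turn: (0.4200, 0.2200, 0.3600)
After 2 turns: (0.3864, 0.2792, 0.3344)
After 3 turns: (0.3891, 0.2775, 0.3334)
After 4 turns: (0.3889, 0.2778, 0.3333)
P(in square E after 4 turns) = 0.3889

0.3889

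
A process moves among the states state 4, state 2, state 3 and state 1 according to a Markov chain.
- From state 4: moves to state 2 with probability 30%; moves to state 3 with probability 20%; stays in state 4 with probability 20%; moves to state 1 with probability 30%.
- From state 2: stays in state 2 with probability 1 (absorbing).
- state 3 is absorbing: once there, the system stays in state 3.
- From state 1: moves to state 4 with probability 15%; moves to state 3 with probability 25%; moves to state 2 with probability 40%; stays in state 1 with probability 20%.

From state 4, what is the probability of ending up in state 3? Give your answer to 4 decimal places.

0.3950

Let h(s) be the probability of absorption at state 3 starting from transient state s. Then h(state 3) = 1 and h(state 2) = 0. By first-step analysis:
h(state 4) = 0.2·h(state 4) + 0.3·0 + 0.2·1 + 0.3·h(state 1)
h(state 1) = 0.15·h(state 4) + 0.4·0 + 0.25·1 + 0.2·h(state 1)
Solving: h(state 4) = 0.3950, h(state 1) = 0.3866.
Starting from state 4, the probability is 0.3950.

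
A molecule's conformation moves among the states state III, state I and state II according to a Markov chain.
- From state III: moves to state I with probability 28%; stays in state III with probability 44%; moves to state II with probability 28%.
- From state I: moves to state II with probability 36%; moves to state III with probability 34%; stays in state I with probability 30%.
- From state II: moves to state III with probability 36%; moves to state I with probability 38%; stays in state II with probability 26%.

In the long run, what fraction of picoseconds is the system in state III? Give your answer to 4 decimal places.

0.3844

Let the stationary distribution be π with π = πP and π_1 + π_2 + π_3 = 1.
π_1 = 0.44·π_1 + 0.34·π_2 + 0.36·π_3
π_2 = 0.28·π_1 + 0.3·π_2 + 0.38·π_3
Solving with the normalization constraint gives π = (0.3844, 0.3163, 0.2993).
So the stationary probability of state III is 0.3844.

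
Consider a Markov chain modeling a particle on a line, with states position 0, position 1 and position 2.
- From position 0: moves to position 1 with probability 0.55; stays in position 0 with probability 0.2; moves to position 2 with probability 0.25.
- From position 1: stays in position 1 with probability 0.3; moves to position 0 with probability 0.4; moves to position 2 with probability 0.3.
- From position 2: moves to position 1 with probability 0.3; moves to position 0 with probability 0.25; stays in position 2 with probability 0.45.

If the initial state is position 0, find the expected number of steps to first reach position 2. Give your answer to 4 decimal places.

Let t(s) be the expected number of steps to first reach position 2 from state s, with t(position 2) = 0. Conditioning on the first step:
t(position 0) = 1 + 0.2·t(position 0) + 0.55·t(position 1)
t(position 1) = 1 + 0.4·t(position 0) + 0.3·t(position 1)
Solving: t(position 0) = 3.6765, t(position 1) = 3.5294.
Expected steps from position 0 to position 2: 3.6765.

3.6765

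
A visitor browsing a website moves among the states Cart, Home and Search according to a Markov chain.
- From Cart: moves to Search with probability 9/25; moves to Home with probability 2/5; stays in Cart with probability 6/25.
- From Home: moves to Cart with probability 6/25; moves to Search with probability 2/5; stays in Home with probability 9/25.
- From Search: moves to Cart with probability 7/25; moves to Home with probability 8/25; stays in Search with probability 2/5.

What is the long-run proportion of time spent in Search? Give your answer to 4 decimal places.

0.3898

Let the stationary distribution be π with π = πP and π_1 + π_2 + π_3 = 1.
π_1 = 0.24·π_1 + 0.24·π_2 + 0.28·π_3
π_2 = 0.4·π_1 + 0.36·π_2 + 0.32·π_3
Solving with the normalization constraint gives π = (0.2556, 0.3546, 0.3898).
So the stationary probability of Search is 0.3898.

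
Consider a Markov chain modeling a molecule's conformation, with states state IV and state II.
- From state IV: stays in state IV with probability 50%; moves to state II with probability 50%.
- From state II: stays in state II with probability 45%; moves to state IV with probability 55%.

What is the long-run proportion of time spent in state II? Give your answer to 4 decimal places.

Let the stationary distribution be π with π = πP and π_1 + π_2 = 1.
π_1 = 0.5·π_1 + 0.55·π_2
Solving with the normalization constraint gives π = (0.5238, 0.4762).
So the stationary probability of state II is 0.4762.

0.4762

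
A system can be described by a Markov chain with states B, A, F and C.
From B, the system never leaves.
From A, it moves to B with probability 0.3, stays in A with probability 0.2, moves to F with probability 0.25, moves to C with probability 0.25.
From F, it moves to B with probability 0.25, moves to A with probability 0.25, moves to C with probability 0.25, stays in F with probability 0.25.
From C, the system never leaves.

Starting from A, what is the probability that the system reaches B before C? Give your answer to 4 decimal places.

Let h(s) be the probability of absorption at B starting from transient state s. Then h(B) = 1 and h(C) = 0. By first-step analysis:
h(A) = 0.3·1 + 0.2·h(A) + 0.25·h(F) + 0.25·0
h(F) = 0.25·1 + 0.25·h(A) + 0.25·h(F) + 0.25·0
Solving: h(A) = 0.5349, h(F) = 0.5116.
Starting from A, the probability is 0.5349.

0.5349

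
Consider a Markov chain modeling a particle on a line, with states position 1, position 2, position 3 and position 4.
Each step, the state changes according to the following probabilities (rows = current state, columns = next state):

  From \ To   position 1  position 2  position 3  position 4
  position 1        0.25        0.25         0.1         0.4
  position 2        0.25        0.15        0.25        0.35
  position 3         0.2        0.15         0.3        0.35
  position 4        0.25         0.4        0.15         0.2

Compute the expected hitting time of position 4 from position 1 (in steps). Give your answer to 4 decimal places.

2.6237

Let t(s) be the expected number of steps to first reach position 4 from state s, with t(position 4) = 0. Conditioning on the first step:
t(position 1) = 1 + 0.25·t(position 1) + 0.25·t(position 2) + 0.1·t(position 3)
t(position 2) = 1 + 0.25·t(position 1) + 0.15·t(position 2) + 0.25·t(position 3)
t(position 3) = 1 + 0.2·t(position 1) + 0.15·t(position 2) + 0.3·t(position 3)
Solving: t(position 1) = 2.6237, t(position 2) = 2.7629, t(position 3) = 2.7702.
Expected steps from position 1 to position 4: 2.6237.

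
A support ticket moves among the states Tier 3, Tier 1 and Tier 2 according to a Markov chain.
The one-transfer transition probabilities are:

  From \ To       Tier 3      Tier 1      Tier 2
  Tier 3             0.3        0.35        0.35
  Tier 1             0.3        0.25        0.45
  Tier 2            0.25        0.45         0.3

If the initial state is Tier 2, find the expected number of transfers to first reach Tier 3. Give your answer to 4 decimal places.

Let t(s) be the expected number of transfers to first reach Tier 3 from state s, with t(Tier 3) = 0. Conditioning on the first transfer:
t(Tier 1) = 1 + 0.25·t(Tier 1) + 0.45·t(Tier 2)
t(Tier 2) = 1 + 0.45·t(Tier 1) + 0.3·t(Tier 2)
Solving: t(Tier 1) = 3.5659, t(Tier 2) = 3.7209.
Expected transfers from Tier 2 to Tier 3: 3.7209.

3.7209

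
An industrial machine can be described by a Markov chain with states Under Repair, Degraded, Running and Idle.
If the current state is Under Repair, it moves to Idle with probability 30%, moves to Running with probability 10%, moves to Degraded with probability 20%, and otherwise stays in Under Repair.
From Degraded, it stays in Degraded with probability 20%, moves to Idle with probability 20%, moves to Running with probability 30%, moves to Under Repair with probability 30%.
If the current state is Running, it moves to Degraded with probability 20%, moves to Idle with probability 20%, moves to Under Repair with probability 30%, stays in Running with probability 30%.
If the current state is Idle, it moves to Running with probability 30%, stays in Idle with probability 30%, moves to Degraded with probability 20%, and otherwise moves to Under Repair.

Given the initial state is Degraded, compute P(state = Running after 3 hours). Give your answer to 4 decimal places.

Propagate the distribution vector 3 hours from Degraded.
After 0 hours: (0.0000, 1.0000, 0.0000, 0.0000)
After 1 hour: (0.3000, 0.2000, 0.3000, 0.2000)
After 2 hours: (0.3100, 0.2000, 0.2400, 0.2500)
After 3 hours: (0.3060, 0.2000, 0.2380, 0.2560)
P(in Running after 3 hours) = 0.2380

0.2380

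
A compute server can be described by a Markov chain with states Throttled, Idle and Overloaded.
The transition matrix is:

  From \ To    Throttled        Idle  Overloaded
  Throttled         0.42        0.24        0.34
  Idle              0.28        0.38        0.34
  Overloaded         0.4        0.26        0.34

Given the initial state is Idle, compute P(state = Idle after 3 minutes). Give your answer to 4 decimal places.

0.2888

Propagate the distribution vector 3 minutes from Idle.
After 0 minutes: (0.0000, 1.0000, 0.0000)
After 1 minute: (0.2800, 0.3800, 0.3400)
After 2 minutes: (0.3600, 0.3000, 0.3400)
After 3 minutes: (0.3712, 0.2888, 0.3400)
P(in Idle after 3 minutes) = 0.2888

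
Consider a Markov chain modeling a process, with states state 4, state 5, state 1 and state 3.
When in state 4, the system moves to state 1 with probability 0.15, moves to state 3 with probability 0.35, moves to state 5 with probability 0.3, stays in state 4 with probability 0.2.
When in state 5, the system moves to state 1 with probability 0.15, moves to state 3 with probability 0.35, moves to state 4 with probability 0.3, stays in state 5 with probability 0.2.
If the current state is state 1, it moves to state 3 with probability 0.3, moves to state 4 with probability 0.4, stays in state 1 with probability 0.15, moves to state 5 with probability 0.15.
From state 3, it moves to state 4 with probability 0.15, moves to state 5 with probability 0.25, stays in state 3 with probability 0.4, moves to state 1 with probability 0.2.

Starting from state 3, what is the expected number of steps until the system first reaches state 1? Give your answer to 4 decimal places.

5.6250

Let t(s) be the expected number of steps to first reach state 1 from state s, with t(state 1) = 0. Conditioning on the first step:
t(state 4) = 1 + 0.2·t(state 4) + 0.3·t(state 5) + 0.35·t(state 3)
t(state 5) = 1 + 0.3·t(state 4) + 0.2·t(state 5) + 0.35·t(state 3)
t(state 3) = 1 + 0.15·t(state 4) + 0.25·t(state 5) + 0.4·t(state 3)
Solving: t(state 4) = 5.9375, t(state 5) = 5.9375, t(state 3) = 5.6250.
Expected steps from state 3 to state 1: 5.6250.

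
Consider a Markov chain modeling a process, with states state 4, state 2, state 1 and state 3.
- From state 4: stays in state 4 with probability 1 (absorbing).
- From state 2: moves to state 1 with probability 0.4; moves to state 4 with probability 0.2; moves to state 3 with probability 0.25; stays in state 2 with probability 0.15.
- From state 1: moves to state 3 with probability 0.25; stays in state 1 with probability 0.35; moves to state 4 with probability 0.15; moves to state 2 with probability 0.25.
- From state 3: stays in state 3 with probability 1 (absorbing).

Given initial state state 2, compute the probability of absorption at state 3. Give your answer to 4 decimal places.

Let h(s) be the probability of absorption at state 3 starting from transient state s. Then h(state 3) = 1 and h(state 4) = 0. By first-step analysis:
h(state 2) = 0.2·0 + 0.15·h(state 2) + 0.4·h(state 1) + 0.25·1
h(state 1) = 0.15·0 + 0.25·h(state 2) + 0.35·h(state 1) + 0.25·1
Solving: h(state 2) = 0.5801, h(state 1) = 0.6077.
Starting from state 2, the probability is 0.5801.

0.5801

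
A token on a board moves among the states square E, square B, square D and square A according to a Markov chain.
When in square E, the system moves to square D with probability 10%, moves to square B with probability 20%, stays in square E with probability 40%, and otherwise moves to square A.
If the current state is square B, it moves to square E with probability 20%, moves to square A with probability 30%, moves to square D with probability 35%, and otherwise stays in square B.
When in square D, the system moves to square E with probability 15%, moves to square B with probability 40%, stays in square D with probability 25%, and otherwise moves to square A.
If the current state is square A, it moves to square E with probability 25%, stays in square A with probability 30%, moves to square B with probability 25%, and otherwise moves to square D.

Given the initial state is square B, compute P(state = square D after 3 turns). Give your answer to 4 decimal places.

Propagate the distribution vector 3 turns from square B.
After 0 turns: (0.0000, 1.0000, 0.0000, 0.0000)
After 1 turn: (0.2000, 0.1500, 0.3500, 0.3000)
After 2 turns: (0.2375, 0.2775, 0.2200, 0.2650)
After 3 turns: (0.2498, 0.2434, 0.2289, 0.2780)
P(in square D after 3 turns) = 0.2289

0.2289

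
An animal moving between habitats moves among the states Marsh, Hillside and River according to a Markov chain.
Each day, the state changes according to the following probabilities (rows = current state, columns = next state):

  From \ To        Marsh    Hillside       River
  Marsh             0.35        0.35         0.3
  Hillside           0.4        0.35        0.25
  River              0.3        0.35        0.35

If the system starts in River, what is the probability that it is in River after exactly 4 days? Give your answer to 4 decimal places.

Propagate the distribution vector 4 days from River.
After 0 days: (0.0000, 0.0000, 1.0000)
After 1 day: (0.3000, 0.3500, 0.3500)
After 2 days: (0.3500, 0.3500, 0.3000)
After 3 days: (0.3525, 0.3500, 0.2975)
After 4 days: (0.3526, 0.3500, 0.2974)
P(in River after 4 days) = 0.2974

0.2974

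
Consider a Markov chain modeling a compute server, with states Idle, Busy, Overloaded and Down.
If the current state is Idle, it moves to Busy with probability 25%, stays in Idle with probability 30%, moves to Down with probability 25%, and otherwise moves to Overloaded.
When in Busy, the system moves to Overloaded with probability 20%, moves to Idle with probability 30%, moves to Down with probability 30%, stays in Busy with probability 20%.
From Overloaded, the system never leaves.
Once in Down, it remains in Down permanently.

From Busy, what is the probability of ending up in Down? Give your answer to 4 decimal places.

Let h(s) be the probability of absorption at Down starting from transient state s. Then h(Down) = 1 and h(Overloaded) = 0. By first-step analysis:
h(Idle) = 0.3·h(Idle) + 0.25·h(Busy) + 0.2·0 + 0.25·1
h(Busy) = 0.3·h(Idle) + 0.2·h(Busy) + 0.2·0 + 0.3·1
Solving: h(Idle) = 0.5670, h(Busy) = 0.5876.
Starting from Busy, the probability is 0.5876.

0.5876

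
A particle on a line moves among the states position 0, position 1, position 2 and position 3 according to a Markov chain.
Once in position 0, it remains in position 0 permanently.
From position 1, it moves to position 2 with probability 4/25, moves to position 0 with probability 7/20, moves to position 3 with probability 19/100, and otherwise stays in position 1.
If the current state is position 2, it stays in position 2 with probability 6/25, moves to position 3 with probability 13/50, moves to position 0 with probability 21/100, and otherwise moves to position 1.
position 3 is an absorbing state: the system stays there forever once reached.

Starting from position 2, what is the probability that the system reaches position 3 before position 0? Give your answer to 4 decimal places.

Let h(s) be the probability of absorption at position 3 starting from transient state s. Then h(position 3) = 1 and h(position 0) = 0. By first-step analysis:
h(position 1) = 0.35·0 + 0.3·h(position 1) + 0.16·h(position 2) + 0.19·1
h(position 2) = 0.21·0 + 0.29·h(position 1) + 0.24·h(position 2) + 0.26·1
Solving: h(position 1) = 0.3830, h(position 2) = 0.4883.
Starting from position 2, the probability is 0.4883.

0.4883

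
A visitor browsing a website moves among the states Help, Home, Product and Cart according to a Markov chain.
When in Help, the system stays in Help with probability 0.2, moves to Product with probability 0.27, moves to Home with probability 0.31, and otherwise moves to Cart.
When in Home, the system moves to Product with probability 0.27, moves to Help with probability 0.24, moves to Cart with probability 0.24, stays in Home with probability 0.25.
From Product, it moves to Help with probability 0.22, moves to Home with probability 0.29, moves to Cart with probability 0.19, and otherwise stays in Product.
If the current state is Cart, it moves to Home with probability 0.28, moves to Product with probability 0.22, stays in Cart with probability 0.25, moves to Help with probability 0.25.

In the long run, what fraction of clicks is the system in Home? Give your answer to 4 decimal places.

0.2811

Let the stationary distribution be π with π = πP and π_1 + π_2 + π_3 + π_4 = 1.
π_1 = 0.2·π_1 + 0.24·π_2 + 0.22·π_3 + 0.25·π_4
π_2 = 0.31·π_1 + 0.25·π_2 + 0.29·π_3 + 0.28·π_4
π_3 = 0.27·π_1 + 0.27·π_2 + 0.3·π_3 + 0.22·π_4
Solving with the normalization constraint gives π = (0.2278, 0.2811, 0.2668, 0.2243).
So the stationary probability of Home is 0.2811.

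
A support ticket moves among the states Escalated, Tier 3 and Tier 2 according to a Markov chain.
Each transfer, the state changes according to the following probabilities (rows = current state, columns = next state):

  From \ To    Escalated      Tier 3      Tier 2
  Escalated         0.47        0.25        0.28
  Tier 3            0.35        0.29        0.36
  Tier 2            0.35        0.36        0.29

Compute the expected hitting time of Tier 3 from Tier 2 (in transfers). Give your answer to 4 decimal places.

Let t(s) be the expected number of transfers to first reach Tier 3 from state s, with t(Tier 3) = 0. Conditioning on the first transfer:
t(Escalated) = 1 + 0.47·t(Escalated) + 0.28·t(Tier 2)
t(Tier 2) = 1 + 0.35·t(Escalated) + 0.29·t(Tier 2)
Solving: t(Escalated) = 3.5573, t(Tier 2) = 3.1621.
Expected transfers from Tier 2 to Tier 3: 3.1621.

3.1621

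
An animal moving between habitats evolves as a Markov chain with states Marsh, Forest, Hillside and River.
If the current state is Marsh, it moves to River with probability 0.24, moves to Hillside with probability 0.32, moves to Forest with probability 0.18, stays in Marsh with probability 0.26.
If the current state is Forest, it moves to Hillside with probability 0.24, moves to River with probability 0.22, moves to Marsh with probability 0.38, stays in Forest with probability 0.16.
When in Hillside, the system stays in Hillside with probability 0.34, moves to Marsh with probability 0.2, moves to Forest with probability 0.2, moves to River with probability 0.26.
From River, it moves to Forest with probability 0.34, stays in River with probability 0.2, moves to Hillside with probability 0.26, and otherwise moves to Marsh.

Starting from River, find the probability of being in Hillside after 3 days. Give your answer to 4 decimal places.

Propagate the distribution vector 3 days from River.
After 0 days: (0.0000, 0.0000, 0.0000, 1.0000)
After 1 day: (0.2000, 0.3400, 0.2600, 0.2000)
After 2 days: (0.2732, 0.2104, 0.2860, 0.2304)
After 3 days: (0.2543, 0.2184, 0.2951, 0.2323)
P(in Hillside after 3 days) = 0.2951

0.2951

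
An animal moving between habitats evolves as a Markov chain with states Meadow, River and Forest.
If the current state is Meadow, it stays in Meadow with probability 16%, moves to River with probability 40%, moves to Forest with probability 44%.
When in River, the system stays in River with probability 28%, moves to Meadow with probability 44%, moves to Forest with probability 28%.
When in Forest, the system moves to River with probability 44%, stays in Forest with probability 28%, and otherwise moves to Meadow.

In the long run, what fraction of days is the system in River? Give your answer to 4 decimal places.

Let the stationary distribution be π with π = πP and π_1 + π_2 + π_3 = 1.
π_1 = 0.16·π_1 + 0.44·π_2 + 0.28·π_3
π_2 = 0.4·π_1 + 0.28·π_2 + 0.44·π_3
Solving with the normalization constraint gives π = (0.3027, 0.3689, 0.3284).
So the stationary probability of River is 0.3689.

0.3689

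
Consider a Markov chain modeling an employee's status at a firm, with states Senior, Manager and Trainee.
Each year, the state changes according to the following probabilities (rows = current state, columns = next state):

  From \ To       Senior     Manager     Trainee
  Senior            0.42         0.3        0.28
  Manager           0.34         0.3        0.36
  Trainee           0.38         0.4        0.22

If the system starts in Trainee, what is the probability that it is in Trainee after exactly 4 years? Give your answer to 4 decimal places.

0.2891

Propagate the distribution vector 4 years from Trainee.
After 0 years: (0.0000, 0.0000, 1.0000)
After 1 year: (0.3800, 0.4000, 0.2200)
After 2 years: (0.3792, 0.3220, 0.2988)
After 3 years: (0.3823, 0.3299, 0.2878)
After 4 years: (0.3821, 0.3288, 0.2891)
P(in Trainee after 4 years) = 0.2891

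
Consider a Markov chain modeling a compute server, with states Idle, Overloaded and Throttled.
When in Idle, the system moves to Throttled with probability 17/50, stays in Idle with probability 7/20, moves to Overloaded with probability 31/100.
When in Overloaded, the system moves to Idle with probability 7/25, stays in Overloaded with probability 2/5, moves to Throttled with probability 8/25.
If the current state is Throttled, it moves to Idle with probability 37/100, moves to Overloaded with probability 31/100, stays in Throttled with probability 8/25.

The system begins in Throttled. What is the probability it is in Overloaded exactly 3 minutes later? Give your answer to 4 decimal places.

Propagate the distribution vector 3 minutes from Throttled.
After 0 minutes: (0.0000, 0.0000, 1.0000)
After 1 minute: (0.3700, 0.3100, 0.3200)
After 2 minutes: (0.3347, 0.3379, 0.3274)
After 3 minutes: (0.3329, 0.3404, 0.3267)
P(in Overloaded after 3 minutes) = 0.3404

0.3404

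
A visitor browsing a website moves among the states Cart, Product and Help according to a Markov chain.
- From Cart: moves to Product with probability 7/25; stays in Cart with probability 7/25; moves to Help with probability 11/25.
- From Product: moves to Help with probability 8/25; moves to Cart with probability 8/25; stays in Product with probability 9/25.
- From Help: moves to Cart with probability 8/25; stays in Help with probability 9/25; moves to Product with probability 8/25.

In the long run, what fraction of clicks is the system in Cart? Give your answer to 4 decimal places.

0.3077

Let the stationary distribution be π with π = πP and π_1 + π_2 + π_3 = 1.
π_1 = 0.28·π_1 + 0.32·π_2 + 0.32·π_3
π_2 = 0.28·π_1 + 0.36·π_2 + 0.32·π_3
Solving with the normalization constraint gives π = (0.3077, 0.3205, 0.3718).
So the stationary probability of Cart is 0.3077.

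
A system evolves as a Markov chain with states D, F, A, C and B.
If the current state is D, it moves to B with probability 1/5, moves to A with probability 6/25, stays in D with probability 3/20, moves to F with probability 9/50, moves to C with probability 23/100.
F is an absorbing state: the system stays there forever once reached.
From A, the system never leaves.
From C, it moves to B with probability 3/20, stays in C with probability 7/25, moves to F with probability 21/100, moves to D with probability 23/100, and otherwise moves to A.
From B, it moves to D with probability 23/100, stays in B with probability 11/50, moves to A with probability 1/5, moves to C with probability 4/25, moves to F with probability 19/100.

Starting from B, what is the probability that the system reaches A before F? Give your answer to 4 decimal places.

0.5036

Let h(s) be the probability of absorption at A starting from transient state s. Then h(A) = 1 and h(F) = 0. By first-step analysis:
h(D) = 0.15·h(D) + 0.18·0 + 0.24·1 + 0.23·h(C) + 0.2·h(B)
h(C) = 0.23·h(D) + 0.21·0 + 0.13·1 + 0.28·h(C) + 0.15·h(B)
h(B) = 0.23·h(D) + 0.19·0 + 0.2·1 + 0.16·h(C) + 0.22·h(B)
Solving: h(D) = 0.5233, h(C) = 0.4526, h(B) = 0.5036.
Starting from B, the probability is 0.5036.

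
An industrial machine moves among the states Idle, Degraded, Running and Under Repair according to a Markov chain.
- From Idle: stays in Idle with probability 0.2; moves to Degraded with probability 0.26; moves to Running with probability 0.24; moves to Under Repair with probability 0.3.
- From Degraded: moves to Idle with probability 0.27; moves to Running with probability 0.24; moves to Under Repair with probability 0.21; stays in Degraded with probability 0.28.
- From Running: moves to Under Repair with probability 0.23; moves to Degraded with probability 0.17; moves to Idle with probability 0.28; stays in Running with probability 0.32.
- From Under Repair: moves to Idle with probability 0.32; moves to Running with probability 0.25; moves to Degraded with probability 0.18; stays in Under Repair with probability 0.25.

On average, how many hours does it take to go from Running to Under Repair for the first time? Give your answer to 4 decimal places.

Let t(s) be the expected number of hours to first reach Under Repair from state s, with t(Under Repair) = 0. Conditioning on the first hour:
t(Idle) = 1 + 0.2·t(Idle) + 0.26·t(Degraded) + 0.24·t(Running)
t(Degraded) = 1 + 0.27·t(Idle) + 0.28·t(Degraded) + 0.24·t(Running)
t(Running) = 1 + 0.28·t(Idle) + 0.17·t(Degraded) + 0.32·t(Running)
Solving: t(Idle) = 3.8459, t(Degraded) = 4.1991, t(Running) = 4.1040.
Expected hours from Running to Under Repair: 4.1040.

4.1040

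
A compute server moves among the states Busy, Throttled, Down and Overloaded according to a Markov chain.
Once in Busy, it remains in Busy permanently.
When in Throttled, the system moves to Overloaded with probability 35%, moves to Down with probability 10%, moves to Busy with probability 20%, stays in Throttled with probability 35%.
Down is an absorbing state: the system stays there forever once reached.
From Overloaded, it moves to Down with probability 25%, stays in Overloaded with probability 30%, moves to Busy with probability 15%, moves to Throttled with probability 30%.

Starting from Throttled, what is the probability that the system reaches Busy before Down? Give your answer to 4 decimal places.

Let h(s) be the probability of absorption at Busy starting from transient state s. Then h(Busy) = 1 and h(Down) = 0. By first-step analysis:
h(Throttled) = 0.2·1 + 0.35·h(Throttled) + 0.1·0 + 0.35·h(Overloaded)
h(Overloaded) = 0.15·1 + 0.3·h(Throttled) + 0.25·0 + 0.3·h(Overloaded)
Solving: h(Throttled) = 0.5500, h(Overloaded) = 0.4500.
Starting from Throttled, the probability is 0.5500.

0.5500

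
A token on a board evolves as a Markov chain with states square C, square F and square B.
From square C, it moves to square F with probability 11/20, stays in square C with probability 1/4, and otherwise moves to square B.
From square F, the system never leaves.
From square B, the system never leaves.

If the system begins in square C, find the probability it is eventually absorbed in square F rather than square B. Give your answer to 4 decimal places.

0.7333

Let h(s) be the probability of absorption at square F starting from transient state s. Then h(square F) = 1 and h(square B) = 0. By first-step analysis:
h(square C) = 0.25·h(square C) + 0.55·1 + 0.2·0
Solving: h(square C) = 0.7333.
Starting from square C, the probability is 0.7333.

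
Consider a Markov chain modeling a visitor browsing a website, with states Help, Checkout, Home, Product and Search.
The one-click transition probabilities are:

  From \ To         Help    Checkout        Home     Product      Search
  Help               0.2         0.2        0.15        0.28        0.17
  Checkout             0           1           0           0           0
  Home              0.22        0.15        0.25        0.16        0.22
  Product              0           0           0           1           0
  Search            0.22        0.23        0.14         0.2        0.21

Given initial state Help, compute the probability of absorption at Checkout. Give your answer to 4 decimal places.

0.4457

Let h(s) be the probability of absorption at Checkout starting from transient state s. Then h(Checkout) = 1 and h(Product) = 0. By first-step analysis:
h(Help) = 0.2·h(Help) + 0.2·1 + 0.15·h(Home) + 0.28·0 + 0.17·h(Search)
h(Home) = 0.22·h(Help) + 0.15·1 + 0.25·h(Home) + 0.16·0 + 0.22·h(Search)
h(Search) = 0.22·h(Help) + 0.23·1 + 0.14·h(Home) + 0.2·0 + 0.21·h(Search)
Solving: h(Help) = 0.4457, h(Home) = 0.4774, h(Search) = 0.4999.
Starting from Help, the probability is 0.4457.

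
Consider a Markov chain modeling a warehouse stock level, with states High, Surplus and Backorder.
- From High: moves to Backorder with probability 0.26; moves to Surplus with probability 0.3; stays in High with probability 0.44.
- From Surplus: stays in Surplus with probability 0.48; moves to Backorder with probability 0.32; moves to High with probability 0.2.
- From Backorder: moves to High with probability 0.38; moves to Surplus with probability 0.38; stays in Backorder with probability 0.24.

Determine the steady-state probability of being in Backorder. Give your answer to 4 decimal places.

Let the stationary distribution be π with π = πP and π_1 + π_2 + π_3 = 1.
π_1 = 0.44·π_1 + 0.2·π_2 + 0.38·π_3
π_2 = 0.3·π_1 + 0.48·π_2 + 0.38·π_3
Solving with the normalization constraint gives π = (0.3290, 0.3930, 0.2780).
So the stationary probability of Backorder is 0.2780.

0.2780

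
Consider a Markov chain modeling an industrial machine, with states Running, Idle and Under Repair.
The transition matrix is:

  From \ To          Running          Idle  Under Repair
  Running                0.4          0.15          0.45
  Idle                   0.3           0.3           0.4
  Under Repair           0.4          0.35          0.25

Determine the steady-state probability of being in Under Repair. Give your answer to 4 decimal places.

0.3641

Let the stationary distribution be π with π = πP and π_1 + π_2 + π_3 = 1.
π_1 = 0.4·π_1 + 0.3·π_2 + 0.4·π_3
π_2 = 0.15·π_1 + 0.3·π_2 + 0.35·π_3
Solving with the normalization constraint gives π = (0.3738, 0.2621, 0.3641).
So the stationary probability of Under Repair is 0.3641.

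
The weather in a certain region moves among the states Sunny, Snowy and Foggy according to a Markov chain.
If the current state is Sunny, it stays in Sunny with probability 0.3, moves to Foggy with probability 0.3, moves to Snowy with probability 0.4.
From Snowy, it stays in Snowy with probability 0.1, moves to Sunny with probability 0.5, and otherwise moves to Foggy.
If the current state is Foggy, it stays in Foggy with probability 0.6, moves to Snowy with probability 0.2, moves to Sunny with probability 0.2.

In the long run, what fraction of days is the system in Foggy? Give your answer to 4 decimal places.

Let the stationary distribution be π with π = πP and π_1 + π_2 + π_3 = 1.
π_1 = 0.3·π_1 + 0.5·π_2 + 0.2·π_3
π_2 = 0.4·π_1 + 0.1·π_2 + 0.2·π_3
Solving with the normalization constraint gives π = (0.3011, 0.2366, 0.4624).
So the stationary probability of Foggy is 0.4624.

0.4624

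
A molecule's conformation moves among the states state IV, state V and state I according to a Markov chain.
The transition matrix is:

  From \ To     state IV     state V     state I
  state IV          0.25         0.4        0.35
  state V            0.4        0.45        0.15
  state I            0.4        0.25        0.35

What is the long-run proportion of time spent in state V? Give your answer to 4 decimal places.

Let the stationary distribution be π with π = πP and π_1 + π_2 + π_3 = 1.
π_1 = 0.25·π_1 + 0.4·π_2 + 0.4·π_3
π_2 = 0.4·π_1 + 0.45·π_2 + 0.25·π_3
Solving with the normalization constraint gives π = (0.3478, 0.3777, 0.2745).
So the stationary probability of state V is 0.3777.

0.3777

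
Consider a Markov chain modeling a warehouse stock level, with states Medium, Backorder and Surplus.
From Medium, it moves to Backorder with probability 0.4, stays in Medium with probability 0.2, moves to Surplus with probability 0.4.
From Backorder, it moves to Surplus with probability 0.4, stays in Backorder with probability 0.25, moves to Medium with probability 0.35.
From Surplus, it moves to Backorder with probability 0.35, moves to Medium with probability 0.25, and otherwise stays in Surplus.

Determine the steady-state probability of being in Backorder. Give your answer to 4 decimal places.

Let the stationary distribution be π with π = πP and π_1 + π_2 + π_3 = 1.
π_1 = 0.2·π_1 + 0.35·π_2 + 0.25·π_3
π_2 = 0.4·π_1 + 0.25·π_2 + 0.35·π_3
Solving with the normalization constraint gives π = (0.2696, 0.3304, 0.4000).
So the stationary probability of Backorder is 0.3304.

0.3304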